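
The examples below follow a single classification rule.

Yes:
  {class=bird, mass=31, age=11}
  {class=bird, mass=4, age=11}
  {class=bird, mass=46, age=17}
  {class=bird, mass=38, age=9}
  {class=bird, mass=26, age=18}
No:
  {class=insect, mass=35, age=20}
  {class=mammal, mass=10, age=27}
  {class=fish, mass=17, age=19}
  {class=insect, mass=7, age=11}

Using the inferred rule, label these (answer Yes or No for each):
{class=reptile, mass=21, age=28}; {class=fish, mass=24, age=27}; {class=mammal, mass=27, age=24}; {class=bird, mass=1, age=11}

No, No, No, Yes

'Yes' ⟺ class is bird.
{class=reptile, mass=21, age=28} — class is reptile, hence No. {class=fish, mass=24, age=27} — class is fish, hence No. {class=mammal, mass=27, age=24} — class is mammal, hence No. {class=bird, mass=1, age=11} — class is bird, hence Yes.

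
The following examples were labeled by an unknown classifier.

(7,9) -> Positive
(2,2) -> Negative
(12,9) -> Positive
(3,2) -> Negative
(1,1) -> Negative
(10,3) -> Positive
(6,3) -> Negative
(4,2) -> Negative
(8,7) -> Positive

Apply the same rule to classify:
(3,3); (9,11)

Negative, Positive

The distinguishing property — sum ≥ 13 — holds for all the 'Positive' cases and none of the 'Negative' cases.
(3,3): Negative (3+3 = 6).
(9,11): Positive (9+11 = 20).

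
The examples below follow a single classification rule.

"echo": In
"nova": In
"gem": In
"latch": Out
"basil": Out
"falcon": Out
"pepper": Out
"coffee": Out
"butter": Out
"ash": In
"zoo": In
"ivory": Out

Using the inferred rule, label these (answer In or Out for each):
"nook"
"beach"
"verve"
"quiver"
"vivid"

In, Out, Out, Out, Out

One predicate separates the groups cleanly: length ≤ 4.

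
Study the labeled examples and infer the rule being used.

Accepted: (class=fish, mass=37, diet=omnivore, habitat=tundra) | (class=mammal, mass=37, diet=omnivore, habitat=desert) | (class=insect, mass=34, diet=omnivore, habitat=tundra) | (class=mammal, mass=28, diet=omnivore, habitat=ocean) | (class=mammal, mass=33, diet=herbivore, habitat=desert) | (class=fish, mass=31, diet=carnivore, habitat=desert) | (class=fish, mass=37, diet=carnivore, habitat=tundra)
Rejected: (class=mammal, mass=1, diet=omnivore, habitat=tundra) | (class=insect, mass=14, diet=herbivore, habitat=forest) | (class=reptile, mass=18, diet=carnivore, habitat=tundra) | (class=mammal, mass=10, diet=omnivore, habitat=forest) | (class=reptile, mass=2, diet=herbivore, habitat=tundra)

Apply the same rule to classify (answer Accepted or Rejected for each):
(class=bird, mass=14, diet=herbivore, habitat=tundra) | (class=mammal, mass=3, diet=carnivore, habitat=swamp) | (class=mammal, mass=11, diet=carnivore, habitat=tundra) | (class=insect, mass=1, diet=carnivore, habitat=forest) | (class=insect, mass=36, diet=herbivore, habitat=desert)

The common property of the 'Accepted' items is: mass ≥ 28. No 'Rejected' item has it.
(class=bird, mass=14, diet=herbivore, habitat=tundra): mass = 14, doesn't match → Rejected. (class=mammal, mass=3, diet=carnivore, habitat=swamp): mass = 3, doesn't match → Rejected. (class=mammal, mass=11, diet=carnivore, habitat=tundra): mass = 11, doesn't match → Rejected. (class=insect, mass=1, diet=carnivore, habitat=forest): mass = 1, doesn't match → Rejected. (class=insect, mass=36, diet=herbivore, habitat=desert): mass = 36, matches → Accepted.

Rejected, Rejected, Rejected, Rejected, Accepted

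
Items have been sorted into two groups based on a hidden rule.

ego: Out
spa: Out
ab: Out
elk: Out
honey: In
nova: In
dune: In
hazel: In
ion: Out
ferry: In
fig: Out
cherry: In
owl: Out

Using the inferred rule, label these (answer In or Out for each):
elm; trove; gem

Out, In, Out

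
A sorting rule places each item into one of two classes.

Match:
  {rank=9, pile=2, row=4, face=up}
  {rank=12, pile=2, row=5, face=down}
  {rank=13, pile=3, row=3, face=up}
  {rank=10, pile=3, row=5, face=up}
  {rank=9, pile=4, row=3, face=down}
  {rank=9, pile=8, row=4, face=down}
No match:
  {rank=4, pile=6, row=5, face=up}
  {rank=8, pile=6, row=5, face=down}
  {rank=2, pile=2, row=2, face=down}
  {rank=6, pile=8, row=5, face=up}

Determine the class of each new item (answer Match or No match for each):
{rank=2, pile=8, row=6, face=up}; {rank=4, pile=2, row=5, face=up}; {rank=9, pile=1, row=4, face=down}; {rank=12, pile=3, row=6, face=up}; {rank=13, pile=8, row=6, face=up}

No match, No match, Match, Match, Match

The pattern is that an item is 'Match' exactly when: rank ≥ 9.
{rank=2, pile=8, row=6, face=up} — rank = 2, hence No match.
{rank=4, pile=2, row=5, face=up} — rank = 4, hence No match.
{rank=9, pile=1, row=4, face=down} — rank = 9, hence Match.
{rank=12, pile=3, row=6, face=up} — rank = 12, hence Match.
{rank=13, pile=8, row=6, face=up} — rank = 13, hence Match.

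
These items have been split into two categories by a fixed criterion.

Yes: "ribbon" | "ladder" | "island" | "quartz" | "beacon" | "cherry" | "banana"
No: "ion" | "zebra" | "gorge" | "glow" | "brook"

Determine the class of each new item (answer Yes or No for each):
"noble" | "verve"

No, No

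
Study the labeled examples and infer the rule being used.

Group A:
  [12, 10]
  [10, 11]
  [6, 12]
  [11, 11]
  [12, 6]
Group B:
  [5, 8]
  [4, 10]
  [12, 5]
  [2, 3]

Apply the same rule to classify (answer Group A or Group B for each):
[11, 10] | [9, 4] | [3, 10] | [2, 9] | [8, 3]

The simplest hypothesis consistent with all the labels is: sum ≥ 18.
[11, 10]: Group A (11+10 = 21).
[9, 4]: Group B (9+4 = 13).
[3, 10]: Group B (3+10 = 13).
[2, 9]: Group B (2+9 = 11).
[8, 3]: Group B (8+3 = 11).

Group A, Group B, Group B, Group B, Group B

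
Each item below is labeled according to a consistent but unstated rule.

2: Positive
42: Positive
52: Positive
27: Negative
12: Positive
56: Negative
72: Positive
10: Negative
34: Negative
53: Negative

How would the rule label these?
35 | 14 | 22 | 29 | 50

Rule: ends in digit 2. This holds for each 'Positive' example and fails for each 'Negative' one.
35: last digit 5, does not pass → Negative. 14: last digit 4, does not pass → Negative. 22: last digit 2, qualifies → Positive. 29: last digit 9, does not pass → Negative. 50: last digit 0, does not pass → Negative.

Negative, Negative, Positive, Negative, Negative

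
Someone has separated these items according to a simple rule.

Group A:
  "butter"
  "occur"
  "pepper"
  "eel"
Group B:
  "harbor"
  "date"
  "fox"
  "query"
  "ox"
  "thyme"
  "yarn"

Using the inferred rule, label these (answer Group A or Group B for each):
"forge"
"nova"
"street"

Rule: has a double letter. This holds for each 'Group A' example and fails for each 'Group B' one.
"forge": no doubled letter, lacks this property → Group B. "nova": no doubled letter, lacks this property → Group B. "street": 'ee' doubled, passes → Group A.

Group B, Group B, Group A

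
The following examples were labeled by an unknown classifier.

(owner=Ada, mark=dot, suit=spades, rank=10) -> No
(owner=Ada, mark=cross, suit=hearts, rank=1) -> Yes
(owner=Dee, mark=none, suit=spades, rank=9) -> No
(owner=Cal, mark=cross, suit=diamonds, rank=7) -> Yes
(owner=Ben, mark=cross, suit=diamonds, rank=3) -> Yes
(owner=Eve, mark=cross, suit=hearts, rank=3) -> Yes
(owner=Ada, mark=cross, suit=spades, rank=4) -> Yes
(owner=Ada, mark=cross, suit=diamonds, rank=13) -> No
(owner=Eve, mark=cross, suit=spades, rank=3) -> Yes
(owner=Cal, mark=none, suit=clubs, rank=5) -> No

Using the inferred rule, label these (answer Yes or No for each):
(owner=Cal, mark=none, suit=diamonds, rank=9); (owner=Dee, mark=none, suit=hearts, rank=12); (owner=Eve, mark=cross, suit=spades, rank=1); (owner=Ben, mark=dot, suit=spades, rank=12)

All 'Yes' examples share one property — mark is cross AND rank ≤ 7 — and every 'No' example lacks it.

No, No, Yes, No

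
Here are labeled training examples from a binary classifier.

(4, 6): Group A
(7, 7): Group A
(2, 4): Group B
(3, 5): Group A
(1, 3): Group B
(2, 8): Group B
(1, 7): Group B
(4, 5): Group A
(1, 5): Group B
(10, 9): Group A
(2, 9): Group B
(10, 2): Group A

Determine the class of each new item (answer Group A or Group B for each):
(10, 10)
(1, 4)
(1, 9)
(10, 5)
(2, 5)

Group A, Group B, Group B, Group A, Group B

One predicate separates the groups cleanly: first ≥ 3.
(10, 10) — first 10, hence Group A. (1, 4) — first 1, hence Group B. (1, 9) — first 1, hence Group B. (10, 5) — first 10, hence Group A. (2, 5) — first 2, hence Group B.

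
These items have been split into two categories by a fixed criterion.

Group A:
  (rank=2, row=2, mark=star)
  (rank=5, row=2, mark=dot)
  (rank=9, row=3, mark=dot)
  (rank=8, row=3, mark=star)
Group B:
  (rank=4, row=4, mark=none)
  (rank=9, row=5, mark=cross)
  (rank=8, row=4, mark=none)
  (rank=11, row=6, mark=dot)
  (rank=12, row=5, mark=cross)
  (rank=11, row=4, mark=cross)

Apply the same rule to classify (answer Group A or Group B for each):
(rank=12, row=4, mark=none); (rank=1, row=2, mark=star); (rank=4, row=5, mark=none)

The rule appears to be: row ≤ 3.
(rank=12, row=4, mark=none): Group B (row = 4). (rank=1, row=2, mark=star): Group A (row = 2). (rank=4, row=5, mark=none): Group B (row = 5).

Group B, Group A, Group B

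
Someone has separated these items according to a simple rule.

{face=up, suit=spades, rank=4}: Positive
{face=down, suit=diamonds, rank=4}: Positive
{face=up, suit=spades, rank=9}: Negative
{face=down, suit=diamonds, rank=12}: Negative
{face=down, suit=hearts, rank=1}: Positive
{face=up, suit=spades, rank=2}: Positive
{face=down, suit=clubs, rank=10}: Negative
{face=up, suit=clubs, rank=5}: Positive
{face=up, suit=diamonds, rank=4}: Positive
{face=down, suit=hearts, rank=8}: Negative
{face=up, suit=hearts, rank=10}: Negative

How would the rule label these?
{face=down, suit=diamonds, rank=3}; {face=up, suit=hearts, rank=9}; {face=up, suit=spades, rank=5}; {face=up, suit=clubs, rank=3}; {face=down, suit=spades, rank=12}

Positive, Negative, Positive, Positive, Negative

All 'Positive' examples share one property — rank ≤ 5 — and every 'Negative' example lacks it.
{face=down, suit=diamonds, rank=3}: rank = 3, meets the rule → Positive. {face=up, suit=hearts, rank=9}: rank = 9, doesn't qualify → Negative. {face=up, suit=spades, rank=5}: rank = 5, meets the rule → Positive. {face=up, suit=clubs, rank=3}: rank = 3, meets the rule → Positive. {face=down, suit=spades, rank=12}: rank = 12, doesn't qualify → Negative.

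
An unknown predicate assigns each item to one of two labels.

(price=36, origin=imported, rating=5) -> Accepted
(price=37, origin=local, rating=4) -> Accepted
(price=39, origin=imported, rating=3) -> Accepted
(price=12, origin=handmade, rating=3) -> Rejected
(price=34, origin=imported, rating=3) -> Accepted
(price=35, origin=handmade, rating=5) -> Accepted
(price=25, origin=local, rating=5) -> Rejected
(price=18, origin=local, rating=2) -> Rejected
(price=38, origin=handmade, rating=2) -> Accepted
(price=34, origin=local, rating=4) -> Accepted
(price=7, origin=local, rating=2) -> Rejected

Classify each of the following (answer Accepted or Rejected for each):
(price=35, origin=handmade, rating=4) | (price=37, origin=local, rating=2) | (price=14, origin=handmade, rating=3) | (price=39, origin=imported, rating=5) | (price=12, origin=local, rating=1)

One predicate separates the groups cleanly: price ≥ 34.

Accepted, Accepted, Rejected, Accepted, Rejected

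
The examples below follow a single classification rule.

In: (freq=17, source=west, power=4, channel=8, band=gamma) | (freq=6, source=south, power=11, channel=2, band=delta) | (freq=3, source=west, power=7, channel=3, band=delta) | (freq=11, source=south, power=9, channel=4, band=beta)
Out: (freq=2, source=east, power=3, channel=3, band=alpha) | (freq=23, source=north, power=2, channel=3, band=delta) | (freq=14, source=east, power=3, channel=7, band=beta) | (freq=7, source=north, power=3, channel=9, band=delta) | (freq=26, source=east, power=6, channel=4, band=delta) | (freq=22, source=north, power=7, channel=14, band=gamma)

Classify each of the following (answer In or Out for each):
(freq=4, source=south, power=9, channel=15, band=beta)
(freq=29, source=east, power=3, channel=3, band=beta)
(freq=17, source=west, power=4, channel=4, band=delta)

The distinguishing property — source is south OR source is west — holds for all the 'In' cases and none of the 'Out' cases.
(freq=4, source=south, power=9, channel=15, band=beta) → source is south → In.
(freq=29, source=east, power=3, channel=3, band=beta) → source is east → Out.
(freq=17, source=west, power=4, channel=4, band=delta) → source is west → In.

In, Out, In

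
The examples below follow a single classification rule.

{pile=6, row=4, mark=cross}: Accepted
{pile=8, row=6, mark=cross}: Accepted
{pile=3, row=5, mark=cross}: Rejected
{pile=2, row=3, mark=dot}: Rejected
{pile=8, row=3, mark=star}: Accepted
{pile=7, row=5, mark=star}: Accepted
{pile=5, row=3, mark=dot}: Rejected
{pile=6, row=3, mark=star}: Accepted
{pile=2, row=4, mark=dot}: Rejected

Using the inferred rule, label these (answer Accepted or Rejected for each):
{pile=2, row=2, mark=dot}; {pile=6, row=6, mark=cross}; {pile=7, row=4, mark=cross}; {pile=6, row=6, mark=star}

Rejected, Accepted, Accepted, Accepted

The distinguishing property — pile ≥ 6 — holds for all the 'Accepted' cases and none of the 'Rejected' cases.
{pile=2, row=2, mark=dot}: Rejected (pile = 2).
{pile=6, row=6, mark=cross}: Accepted (pile = 6).
{pile=7, row=4, mark=cross}: Accepted (pile = 7).
{pile=6, row=6, mark=star}: Accepted (pile = 6).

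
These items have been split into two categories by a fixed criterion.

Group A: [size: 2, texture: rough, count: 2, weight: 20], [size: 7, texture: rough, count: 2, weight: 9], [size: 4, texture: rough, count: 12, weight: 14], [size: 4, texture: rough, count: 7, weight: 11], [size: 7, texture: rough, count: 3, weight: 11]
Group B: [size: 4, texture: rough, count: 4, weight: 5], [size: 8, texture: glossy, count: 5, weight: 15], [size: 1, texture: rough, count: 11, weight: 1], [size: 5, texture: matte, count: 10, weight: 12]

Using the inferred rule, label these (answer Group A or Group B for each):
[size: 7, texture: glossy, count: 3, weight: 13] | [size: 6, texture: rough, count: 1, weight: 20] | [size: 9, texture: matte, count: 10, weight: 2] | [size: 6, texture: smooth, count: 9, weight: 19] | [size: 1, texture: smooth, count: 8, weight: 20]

Group B, Group A, Group B, Group B, Group B

The simplest hypothesis consistent with all the labels is: texture is rough AND weight ≥ 9.
[size: 7, texture: glossy, count: 3, weight: 13] — texture is glossy, weight = 13, hence Group B. [size: 6, texture: rough, count: 1, weight: 20] — texture is rough, weight = 20, hence Group A. [size: 9, texture: matte, count: 10, weight: 2] — texture is matte, weight = 2, hence Group B. [size: 6, texture: smooth, count: 9, weight: 19] — texture is smooth, weight = 19, hence Group B. [size: 1, texture: smooth, count: 8, weight: 20] — texture is smooth, weight = 20, hence Group B.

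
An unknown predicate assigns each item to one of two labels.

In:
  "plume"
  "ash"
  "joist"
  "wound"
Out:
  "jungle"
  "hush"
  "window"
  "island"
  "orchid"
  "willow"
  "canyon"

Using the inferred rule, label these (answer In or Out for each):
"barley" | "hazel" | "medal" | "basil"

Out, In, In, In

Comparing the two groups points to one rule — odd length.
"barley" — length 6, hence Out. "hazel" — length 5, hence In. "medal" — length 5, hence In. "basil" — length 5, hence In.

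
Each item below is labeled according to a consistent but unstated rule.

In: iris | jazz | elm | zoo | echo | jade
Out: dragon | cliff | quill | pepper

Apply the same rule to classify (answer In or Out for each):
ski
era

In, In

Every 'In' example satisfies: length ≤ 4. None of the 'Out' examples do.
ski: In (length 3). era: In (length 3).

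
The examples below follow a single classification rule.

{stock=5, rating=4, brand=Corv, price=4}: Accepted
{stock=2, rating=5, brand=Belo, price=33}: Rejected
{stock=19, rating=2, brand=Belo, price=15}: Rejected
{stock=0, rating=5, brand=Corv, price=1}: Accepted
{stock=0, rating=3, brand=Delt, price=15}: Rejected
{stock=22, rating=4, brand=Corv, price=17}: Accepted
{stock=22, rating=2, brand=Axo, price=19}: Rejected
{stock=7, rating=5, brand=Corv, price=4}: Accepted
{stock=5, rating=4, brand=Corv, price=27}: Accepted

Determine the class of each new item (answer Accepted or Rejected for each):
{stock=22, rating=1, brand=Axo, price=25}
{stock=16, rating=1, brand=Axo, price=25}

Checking candidate rules against both groups, what survives is: brand is Corv.
{stock=22, rating=1, brand=Axo, price=25}: Rejected (brand is Axo). {stock=16, rating=1, brand=Axo, price=25}: Rejected (brand is Axo).

Rejected, Rejected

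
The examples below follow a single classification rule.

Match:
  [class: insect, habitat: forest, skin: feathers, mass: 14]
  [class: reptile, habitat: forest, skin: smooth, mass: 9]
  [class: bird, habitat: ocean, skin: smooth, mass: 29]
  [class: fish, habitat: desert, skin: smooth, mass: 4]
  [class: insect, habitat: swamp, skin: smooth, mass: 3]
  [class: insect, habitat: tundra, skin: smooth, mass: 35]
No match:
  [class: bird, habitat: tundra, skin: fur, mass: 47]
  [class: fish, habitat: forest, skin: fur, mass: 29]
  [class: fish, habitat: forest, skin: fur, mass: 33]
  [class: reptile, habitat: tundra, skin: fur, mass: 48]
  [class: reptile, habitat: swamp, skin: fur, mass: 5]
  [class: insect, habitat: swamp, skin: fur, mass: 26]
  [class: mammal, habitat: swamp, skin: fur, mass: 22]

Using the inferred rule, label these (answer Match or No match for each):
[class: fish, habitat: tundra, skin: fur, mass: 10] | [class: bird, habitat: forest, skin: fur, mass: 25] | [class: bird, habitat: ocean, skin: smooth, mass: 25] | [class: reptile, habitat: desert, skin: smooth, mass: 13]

The classifier is using: skin is not fur.
[class: fish, habitat: tundra, skin: fur, mass: 10] — skin is fur, hence No match.
[class: bird, habitat: forest, skin: fur, mass: 25] — skin is fur, hence No match.
[class: bird, habitat: ocean, skin: smooth, mass: 25] — skin is smooth, hence Match.
[class: reptile, habitat: desert, skin: smooth, mass: 13] — skin is smooth, hence Match.

No match, No match, Match, Match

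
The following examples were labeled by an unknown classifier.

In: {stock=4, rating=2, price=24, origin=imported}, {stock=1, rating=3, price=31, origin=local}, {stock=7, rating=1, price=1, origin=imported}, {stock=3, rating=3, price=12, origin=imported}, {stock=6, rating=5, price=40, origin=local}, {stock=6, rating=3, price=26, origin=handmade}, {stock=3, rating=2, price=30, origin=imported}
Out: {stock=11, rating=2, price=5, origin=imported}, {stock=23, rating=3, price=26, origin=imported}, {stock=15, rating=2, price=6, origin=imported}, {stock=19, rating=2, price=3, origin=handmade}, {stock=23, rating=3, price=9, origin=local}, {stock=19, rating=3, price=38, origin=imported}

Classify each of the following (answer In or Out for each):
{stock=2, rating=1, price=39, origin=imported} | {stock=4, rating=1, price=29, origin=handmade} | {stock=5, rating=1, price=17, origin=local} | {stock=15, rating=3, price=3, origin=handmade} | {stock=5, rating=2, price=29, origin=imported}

In, In, In, Out, In

The common property of the 'In' items is: stock ≤ 7. No 'Out' item has it.
{stock=2, rating=1, price=39, origin=imported}: stock = 2 — matches, so In. {stock=4, rating=1, price=29, origin=handmade}: stock = 4 — matches, so In. {stock=5, rating=1, price=17, origin=local}: stock = 5 — matches, so In. {stock=15, rating=3, price=3, origin=handmade}: stock = 15 — fails the rule, so Out. {stock=5, rating=2, price=29, origin=imported}: stock = 5 — matches, so In.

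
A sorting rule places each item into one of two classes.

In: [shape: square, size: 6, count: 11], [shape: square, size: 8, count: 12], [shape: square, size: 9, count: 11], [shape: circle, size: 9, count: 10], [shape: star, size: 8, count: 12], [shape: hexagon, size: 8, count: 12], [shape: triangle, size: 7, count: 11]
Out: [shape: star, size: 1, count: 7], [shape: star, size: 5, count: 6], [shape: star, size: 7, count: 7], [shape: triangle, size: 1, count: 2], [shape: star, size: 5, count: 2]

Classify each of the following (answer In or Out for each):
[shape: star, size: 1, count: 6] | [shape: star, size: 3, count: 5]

Out, Out

The distinguishing property — count ≥ 10 — holds for all the 'In' cases and none of the 'Out' cases.
[shape: star, size: 1, count: 6]: count = 6, doesn't qualify → Out. [shape: star, size: 3, count: 5]: count = 5, doesn't qualify → Out.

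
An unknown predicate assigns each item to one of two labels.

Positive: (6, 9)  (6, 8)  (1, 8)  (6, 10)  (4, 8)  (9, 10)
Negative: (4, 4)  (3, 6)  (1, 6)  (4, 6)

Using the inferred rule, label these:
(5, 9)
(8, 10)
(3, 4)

One predicate separates the groups cleanly: second ≥ 8.
(5, 9): second 9, matches → Positive.
(8, 10): second 10, matches → Positive.
(3, 4): second 4, does not satisfy this → Negative.

Positive, Positive, Negative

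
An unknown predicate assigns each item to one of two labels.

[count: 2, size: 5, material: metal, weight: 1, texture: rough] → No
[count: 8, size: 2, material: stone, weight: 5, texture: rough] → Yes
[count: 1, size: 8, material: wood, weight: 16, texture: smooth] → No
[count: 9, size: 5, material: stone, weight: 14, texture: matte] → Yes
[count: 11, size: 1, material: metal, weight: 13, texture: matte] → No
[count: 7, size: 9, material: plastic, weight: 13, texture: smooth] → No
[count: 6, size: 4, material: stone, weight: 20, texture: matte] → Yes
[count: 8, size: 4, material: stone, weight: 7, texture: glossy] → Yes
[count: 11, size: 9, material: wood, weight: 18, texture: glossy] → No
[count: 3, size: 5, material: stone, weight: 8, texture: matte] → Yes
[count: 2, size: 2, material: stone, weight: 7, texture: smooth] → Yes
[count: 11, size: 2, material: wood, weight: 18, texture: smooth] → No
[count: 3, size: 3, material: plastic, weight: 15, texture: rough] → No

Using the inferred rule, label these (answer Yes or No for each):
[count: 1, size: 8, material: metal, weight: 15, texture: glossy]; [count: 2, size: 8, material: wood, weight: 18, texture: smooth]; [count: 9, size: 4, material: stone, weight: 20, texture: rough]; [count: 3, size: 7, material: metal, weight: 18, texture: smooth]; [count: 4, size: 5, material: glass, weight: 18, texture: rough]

No, No, Yes, No, No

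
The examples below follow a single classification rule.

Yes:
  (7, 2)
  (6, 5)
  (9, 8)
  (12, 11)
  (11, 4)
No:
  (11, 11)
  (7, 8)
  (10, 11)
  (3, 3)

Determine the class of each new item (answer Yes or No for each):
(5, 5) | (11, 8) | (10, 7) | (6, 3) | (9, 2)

No, Yes, Yes, Yes, Yes

Every 'Yes' example satisfies: first > second. None of the 'No' examples do.
(5, 5) → 5 = 5 → No. (11, 8) → 11 > 8 → Yes. (10, 7) → 10 > 7 → Yes. (6, 3) → 6 > 3 → Yes. (9, 2) → 9 > 2 → Yes.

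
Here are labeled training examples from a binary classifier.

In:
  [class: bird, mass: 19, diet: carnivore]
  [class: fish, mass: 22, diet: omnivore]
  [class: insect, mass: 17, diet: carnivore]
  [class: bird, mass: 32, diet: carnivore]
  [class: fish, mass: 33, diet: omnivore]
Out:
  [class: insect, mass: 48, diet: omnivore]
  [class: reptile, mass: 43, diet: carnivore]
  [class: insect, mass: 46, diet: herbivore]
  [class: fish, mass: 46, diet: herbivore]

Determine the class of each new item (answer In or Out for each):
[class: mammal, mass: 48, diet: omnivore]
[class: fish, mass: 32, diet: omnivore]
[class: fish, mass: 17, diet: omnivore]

The pattern is that an item is 'In' exactly when: mass ≤ 33.

Out, In, In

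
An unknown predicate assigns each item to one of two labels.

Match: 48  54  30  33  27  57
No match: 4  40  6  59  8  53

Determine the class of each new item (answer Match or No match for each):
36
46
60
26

Match, No match, Match, No match

Rule: multiple of 3 AND at least 8. This holds for each 'Match' example and fails for each 'No match' one.
Match: 36, since 36 = 3·12, 36 ≥ 8.
No match: 46, since 46 = 3·15 + 1, 46 ≥ 8.
Match: 60, since 60 = 3·20, 60 ≥ 8.
No match: 26, since 26 = 3·8 + 2, 26 ≥ 8.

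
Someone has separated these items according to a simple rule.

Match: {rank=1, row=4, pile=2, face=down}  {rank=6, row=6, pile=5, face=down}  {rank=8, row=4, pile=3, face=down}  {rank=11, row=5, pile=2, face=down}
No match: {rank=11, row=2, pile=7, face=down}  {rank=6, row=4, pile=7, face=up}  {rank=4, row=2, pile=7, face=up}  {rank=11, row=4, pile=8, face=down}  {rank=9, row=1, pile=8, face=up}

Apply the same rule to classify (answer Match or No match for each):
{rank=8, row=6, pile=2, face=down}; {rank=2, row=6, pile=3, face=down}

Match, Match

The rule appears to be: pile ≤ 5.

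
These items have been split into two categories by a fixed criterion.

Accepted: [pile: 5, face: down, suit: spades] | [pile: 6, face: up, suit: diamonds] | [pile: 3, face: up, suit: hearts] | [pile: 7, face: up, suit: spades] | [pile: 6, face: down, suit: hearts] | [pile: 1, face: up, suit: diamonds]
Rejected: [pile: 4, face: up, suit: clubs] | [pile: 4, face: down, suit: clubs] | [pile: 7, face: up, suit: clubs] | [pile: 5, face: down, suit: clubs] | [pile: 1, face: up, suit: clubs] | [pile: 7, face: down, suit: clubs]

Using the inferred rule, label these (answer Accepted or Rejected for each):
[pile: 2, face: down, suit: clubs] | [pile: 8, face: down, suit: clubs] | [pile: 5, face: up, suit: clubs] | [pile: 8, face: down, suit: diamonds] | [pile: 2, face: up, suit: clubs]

Rejected, Rejected, Rejected, Accepted, Rejected

Every 'Accepted' example satisfies: suit is not clubs. None of the 'Rejected' examples do.
[pile: 2, face: down, suit: clubs]: Rejected (suit is clubs).
[pile: 8, face: down, suit: clubs]: Rejected (suit is clubs).
[pile: 5, face: up, suit: clubs]: Rejected (suit is clubs).
[pile: 8, face: down, suit: diamonds]: Accepted (suit is diamonds).
[pile: 2, face: up, suit: clubs]: Rejected (suit is clubs).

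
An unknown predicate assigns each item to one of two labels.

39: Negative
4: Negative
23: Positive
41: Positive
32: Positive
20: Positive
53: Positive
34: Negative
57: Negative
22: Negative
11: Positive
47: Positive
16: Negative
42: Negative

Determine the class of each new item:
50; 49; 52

Positive, Negative, Negative

The simplest hypothesis consistent with all the labels is: ≡ 2 (mod 3).
50: 50 mod 3 = 2 — fits, so Positive.
49: 49 mod 3 = 1 — does not satisfy this, so Negative.
52: 52 mod 3 = 1 — does not satisfy this, so Negative.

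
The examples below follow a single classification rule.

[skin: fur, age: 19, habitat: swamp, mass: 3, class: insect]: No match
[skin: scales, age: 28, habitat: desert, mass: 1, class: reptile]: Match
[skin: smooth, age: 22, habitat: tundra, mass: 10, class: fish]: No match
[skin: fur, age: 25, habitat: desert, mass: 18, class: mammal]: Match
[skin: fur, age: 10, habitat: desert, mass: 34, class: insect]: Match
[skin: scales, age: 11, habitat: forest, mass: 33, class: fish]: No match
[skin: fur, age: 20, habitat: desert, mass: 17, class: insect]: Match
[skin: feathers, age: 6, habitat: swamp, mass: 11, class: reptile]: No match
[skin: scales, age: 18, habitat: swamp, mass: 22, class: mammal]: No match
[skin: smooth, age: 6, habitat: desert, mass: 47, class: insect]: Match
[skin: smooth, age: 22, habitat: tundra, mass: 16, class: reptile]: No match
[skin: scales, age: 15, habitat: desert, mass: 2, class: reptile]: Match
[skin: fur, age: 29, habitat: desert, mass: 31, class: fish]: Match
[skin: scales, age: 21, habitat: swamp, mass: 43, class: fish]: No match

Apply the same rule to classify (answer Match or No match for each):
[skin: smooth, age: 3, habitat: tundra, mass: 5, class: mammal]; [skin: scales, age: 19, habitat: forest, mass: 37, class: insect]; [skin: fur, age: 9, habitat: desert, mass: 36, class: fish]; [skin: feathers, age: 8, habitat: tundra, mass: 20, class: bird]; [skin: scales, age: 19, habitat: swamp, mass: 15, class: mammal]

No match, No match, Match, No match, No match

Checking candidate rules against both groups, what survives is: habitat is desert.
[skin: smooth, age: 3, habitat: tundra, mass: 5, class: mammal]: habitat is tundra, does not satisfy this → No match. [skin: scales, age: 19, habitat: forest, mass: 37, class: insect]: habitat is forest, does not satisfy this → No match. [skin: fur, age: 9, habitat: desert, mass: 36, class: fish]: habitat is desert, checks out → Match. [skin: feathers, age: 8, habitat: tundra, mass: 20, class: bird]: habitat is tundra, does not satisfy this → No match. [skin: scales, age: 19, habitat: swamp, mass: 15, class: mammal]: habitat is swamp, does not satisfy this → No match.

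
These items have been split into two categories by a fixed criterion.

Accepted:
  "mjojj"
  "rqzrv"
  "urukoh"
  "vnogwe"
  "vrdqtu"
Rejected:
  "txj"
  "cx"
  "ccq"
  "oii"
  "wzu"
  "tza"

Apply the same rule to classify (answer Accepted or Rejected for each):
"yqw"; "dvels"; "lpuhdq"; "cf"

Rejected, Accepted, Accepted, Rejected

The distinguishing property — length ≥ 5 — holds for all the 'Accepted' cases and none of the 'Rejected' cases.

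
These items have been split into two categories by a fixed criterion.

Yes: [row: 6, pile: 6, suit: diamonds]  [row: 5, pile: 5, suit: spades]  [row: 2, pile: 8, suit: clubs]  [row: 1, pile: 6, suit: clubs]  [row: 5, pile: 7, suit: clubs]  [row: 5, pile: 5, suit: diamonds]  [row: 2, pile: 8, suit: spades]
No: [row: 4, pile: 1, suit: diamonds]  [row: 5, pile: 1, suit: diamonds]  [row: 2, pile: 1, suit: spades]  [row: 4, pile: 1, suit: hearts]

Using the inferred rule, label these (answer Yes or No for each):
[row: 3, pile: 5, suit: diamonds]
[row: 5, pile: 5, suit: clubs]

Yes, Yes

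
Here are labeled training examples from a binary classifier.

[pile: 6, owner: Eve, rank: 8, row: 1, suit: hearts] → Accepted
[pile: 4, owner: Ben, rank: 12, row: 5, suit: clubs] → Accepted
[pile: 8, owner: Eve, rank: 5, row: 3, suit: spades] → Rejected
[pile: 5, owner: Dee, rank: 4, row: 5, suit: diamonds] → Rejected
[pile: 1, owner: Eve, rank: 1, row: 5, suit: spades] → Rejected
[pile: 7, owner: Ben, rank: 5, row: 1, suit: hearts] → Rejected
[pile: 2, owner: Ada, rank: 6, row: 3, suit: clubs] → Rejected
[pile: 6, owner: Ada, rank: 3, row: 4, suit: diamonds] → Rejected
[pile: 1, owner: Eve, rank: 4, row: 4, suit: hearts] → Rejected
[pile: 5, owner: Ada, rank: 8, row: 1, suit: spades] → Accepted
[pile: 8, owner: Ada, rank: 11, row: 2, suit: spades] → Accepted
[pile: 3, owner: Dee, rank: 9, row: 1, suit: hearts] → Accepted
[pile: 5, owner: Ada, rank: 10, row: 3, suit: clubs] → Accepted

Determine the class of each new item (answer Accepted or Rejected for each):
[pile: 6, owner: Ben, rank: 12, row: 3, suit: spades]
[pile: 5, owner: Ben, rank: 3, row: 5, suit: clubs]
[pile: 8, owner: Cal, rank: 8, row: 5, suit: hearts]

Rule: rank ≥ 8. This holds for each 'Accepted' example and fails for each 'Rejected' one.
[pile: 6, owner: Ben, rank: 12, row: 3, suit: spades] — rank = 12, hence Accepted.
[pile: 5, owner: Ben, rank: 3, row: 5, suit: clubs] — rank = 3, hence Rejected.
[pile: 8, owner: Cal, rank: 8, row: 5, suit: hearts] — rank = 8, hence Accepted.

Accepted, Rejected, Accepted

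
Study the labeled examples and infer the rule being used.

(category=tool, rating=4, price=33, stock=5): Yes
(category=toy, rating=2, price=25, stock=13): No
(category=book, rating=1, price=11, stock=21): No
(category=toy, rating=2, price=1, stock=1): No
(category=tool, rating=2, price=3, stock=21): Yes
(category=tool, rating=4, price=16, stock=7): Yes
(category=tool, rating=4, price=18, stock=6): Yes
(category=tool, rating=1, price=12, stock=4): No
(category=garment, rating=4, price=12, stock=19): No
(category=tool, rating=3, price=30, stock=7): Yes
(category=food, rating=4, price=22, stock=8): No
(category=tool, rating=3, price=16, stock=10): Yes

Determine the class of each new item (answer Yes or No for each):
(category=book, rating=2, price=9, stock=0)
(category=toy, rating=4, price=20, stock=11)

No, No

The pattern is that an item is 'Yes' exactly when: category is tool AND stock ≥ 5.
(category=book, rating=2, price=9, stock=0) → category is book, stock = 0 → No. (category=toy, rating=4, price=20, stock=11) → category is toy, stock = 11 → No.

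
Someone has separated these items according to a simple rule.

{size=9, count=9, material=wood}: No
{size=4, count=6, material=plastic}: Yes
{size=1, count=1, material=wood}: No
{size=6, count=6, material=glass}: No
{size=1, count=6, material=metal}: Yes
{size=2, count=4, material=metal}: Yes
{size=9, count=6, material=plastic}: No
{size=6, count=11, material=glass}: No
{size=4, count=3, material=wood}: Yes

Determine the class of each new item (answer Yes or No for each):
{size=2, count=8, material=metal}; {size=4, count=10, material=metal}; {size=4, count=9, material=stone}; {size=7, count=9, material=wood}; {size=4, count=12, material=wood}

Yes, Yes, Yes, No, Yes

Rule: count ≥ 3 AND size ≤ 4. This holds for each 'Yes' example and fails for each 'No' one.
{size=2, count=8, material=metal} — count = 8, size = 2, hence Yes. {size=4, count=10, material=metal} — count = 10, size = 4, hence Yes. {size=4, count=9, material=stone} — count = 9, size = 4, hence Yes. {size=7, count=9, material=wood} — count = 9, size = 7, hence No. {size=4, count=12, material=wood} — count = 12, size = 4, hence Yes.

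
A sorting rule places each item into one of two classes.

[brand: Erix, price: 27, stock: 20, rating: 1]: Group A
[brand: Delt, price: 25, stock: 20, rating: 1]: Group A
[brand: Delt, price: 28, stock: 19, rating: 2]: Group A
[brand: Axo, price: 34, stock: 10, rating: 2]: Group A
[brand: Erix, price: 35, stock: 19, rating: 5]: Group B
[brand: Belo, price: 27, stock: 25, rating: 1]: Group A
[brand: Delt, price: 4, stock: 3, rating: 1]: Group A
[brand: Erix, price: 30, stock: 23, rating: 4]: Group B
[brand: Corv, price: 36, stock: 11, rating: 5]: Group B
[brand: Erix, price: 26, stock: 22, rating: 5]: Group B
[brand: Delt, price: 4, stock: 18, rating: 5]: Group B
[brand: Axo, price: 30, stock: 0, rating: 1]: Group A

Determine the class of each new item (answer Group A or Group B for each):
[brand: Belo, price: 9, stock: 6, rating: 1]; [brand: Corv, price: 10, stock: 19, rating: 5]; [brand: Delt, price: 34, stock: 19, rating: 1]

All 'Group A' examples share one property — rating ≤ 2 — and every 'Group B' example lacks it.
[brand: Belo, price: 9, stock: 6, rating: 1] — rating = 1, hence Group A. [brand: Corv, price: 10, stock: 19, rating: 5] — rating = 5, hence Group B. [brand: Delt, price: 34, stock: 19, rating: 1] — rating = 1, hence Group A.

Group A, Group B, Group A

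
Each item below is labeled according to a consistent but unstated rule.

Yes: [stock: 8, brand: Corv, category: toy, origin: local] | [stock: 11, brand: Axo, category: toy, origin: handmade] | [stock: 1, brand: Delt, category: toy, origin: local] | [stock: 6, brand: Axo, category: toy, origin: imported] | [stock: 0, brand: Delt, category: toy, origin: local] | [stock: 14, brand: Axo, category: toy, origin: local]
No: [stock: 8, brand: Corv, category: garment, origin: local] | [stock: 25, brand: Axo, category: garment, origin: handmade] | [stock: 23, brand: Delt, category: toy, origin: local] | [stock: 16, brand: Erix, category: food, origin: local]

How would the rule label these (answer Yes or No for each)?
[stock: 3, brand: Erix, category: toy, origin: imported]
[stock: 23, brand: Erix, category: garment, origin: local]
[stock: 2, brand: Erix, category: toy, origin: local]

Yes, No, Yes

One predicate separates the groups cleanly: category is toy AND stock ≤ 14.
[stock: 3, brand: Erix, category: toy, origin: imported] — category is toy, stock = 3, hence Yes. [stock: 23, brand: Erix, category: garment, origin: local] — category is garment, stock = 23, hence No. [stock: 2, brand: Erix, category: toy, origin: local] — category is toy, stock = 2, hence Yes.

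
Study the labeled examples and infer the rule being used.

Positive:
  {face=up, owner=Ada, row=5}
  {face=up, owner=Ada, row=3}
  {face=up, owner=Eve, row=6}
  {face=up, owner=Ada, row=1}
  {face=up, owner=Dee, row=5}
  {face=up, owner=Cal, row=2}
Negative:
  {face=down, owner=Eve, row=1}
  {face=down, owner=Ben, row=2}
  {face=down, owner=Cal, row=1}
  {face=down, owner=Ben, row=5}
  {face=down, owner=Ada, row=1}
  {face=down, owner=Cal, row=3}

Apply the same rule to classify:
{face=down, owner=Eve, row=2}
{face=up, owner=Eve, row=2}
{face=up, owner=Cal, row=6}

Negative, Positive, Positive

The simplest hypothesis consistent with all the labels is: face is up.
{face=down, owner=Eve, row=2}: Negative (face is down). {face=up, owner=Eve, row=2}: Positive (face is up). {face=up, owner=Cal, row=6}: Positive (face is up).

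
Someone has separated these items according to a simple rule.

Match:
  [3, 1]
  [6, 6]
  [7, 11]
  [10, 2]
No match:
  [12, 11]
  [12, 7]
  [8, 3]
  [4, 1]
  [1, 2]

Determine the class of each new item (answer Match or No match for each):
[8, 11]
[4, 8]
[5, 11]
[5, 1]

No match, Match, Match, Match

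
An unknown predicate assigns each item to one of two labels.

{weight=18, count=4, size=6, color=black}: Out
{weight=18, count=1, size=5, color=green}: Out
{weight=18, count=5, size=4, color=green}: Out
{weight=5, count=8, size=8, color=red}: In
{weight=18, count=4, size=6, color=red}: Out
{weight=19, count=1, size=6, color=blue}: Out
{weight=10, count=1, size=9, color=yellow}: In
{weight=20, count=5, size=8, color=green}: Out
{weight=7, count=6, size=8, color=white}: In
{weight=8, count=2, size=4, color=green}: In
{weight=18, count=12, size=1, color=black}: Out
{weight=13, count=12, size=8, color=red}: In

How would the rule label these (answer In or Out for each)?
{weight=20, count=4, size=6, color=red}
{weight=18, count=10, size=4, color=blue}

Out, Out

The distinguishing property — weight ≤ 13 — holds for all the 'In' cases and none of the 'Out' cases.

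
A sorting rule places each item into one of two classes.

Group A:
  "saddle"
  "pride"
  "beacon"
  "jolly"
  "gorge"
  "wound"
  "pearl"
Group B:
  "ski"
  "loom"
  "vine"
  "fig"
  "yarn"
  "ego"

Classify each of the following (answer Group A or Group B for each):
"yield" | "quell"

All 'Group A' examples share one property — length ≥ 5 — and every 'Group B' example lacks it.
"yield" → length 5 → Group A. "quell" → length 5 → Group A.

Group A, Group A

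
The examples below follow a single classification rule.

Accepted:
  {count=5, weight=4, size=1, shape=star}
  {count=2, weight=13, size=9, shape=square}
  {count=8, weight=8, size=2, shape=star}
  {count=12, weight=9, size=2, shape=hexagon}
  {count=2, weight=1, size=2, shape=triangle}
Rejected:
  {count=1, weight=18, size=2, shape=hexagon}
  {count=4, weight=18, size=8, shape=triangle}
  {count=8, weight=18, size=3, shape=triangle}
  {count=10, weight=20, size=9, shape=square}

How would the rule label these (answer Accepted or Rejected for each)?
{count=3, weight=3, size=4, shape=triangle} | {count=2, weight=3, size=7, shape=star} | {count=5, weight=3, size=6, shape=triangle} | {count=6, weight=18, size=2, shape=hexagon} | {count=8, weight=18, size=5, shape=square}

The distinguishing property — weight ≤ 13 — holds for all the 'Accepted' cases and none of the 'Rejected' cases.

Accepted, Accepted, Accepted, Rejected, Rejected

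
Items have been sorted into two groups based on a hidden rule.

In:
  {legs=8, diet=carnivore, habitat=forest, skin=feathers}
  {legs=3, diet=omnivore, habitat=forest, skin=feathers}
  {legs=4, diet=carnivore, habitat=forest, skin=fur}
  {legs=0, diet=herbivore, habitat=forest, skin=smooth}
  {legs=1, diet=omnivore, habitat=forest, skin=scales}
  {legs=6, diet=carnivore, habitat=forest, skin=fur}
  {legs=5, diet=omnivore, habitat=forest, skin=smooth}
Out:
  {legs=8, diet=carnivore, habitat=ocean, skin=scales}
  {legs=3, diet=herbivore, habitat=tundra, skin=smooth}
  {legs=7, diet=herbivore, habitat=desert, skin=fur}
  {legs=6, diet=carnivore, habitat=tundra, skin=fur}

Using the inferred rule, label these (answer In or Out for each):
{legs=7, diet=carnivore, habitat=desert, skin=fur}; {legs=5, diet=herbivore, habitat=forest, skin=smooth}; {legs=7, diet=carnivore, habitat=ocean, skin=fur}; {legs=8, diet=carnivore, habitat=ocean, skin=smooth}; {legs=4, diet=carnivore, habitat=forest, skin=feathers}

Rule: habitat is forest. This holds for each 'In' example and fails for each 'Out' one.
{legs=7, diet=carnivore, habitat=desert, skin=fur}: habitat is desert, does not pass → Out.
{legs=5, diet=herbivore, habitat=forest, skin=smooth}: habitat is forest, checks out → In.
{legs=7, diet=carnivore, habitat=ocean, skin=fur}: habitat is ocean, does not pass → Out.
{legs=8, diet=carnivore, habitat=ocean, skin=smooth}: habitat is ocean, does not pass → Out.
{legs=4, diet=carnivore, habitat=forest, skin=feathers}: habitat is forest, checks out → In.

Out, In, Out, Out, In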